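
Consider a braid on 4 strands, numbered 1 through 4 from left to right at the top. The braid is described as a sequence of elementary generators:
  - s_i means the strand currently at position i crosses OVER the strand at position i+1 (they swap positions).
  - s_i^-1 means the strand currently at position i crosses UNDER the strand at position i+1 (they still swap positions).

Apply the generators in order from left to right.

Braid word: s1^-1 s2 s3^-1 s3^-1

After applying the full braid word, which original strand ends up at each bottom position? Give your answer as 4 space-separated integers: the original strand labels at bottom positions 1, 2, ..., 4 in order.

Answer: 2 3 1 4

Derivation:
Gen 1 (s1^-1): strand 1 crosses under strand 2. Perm now: [2 1 3 4]
Gen 2 (s2): strand 1 crosses over strand 3. Perm now: [2 3 1 4]
Gen 3 (s3^-1): strand 1 crosses under strand 4. Perm now: [2 3 4 1]
Gen 4 (s3^-1): strand 4 crosses under strand 1. Perm now: [2 3 1 4]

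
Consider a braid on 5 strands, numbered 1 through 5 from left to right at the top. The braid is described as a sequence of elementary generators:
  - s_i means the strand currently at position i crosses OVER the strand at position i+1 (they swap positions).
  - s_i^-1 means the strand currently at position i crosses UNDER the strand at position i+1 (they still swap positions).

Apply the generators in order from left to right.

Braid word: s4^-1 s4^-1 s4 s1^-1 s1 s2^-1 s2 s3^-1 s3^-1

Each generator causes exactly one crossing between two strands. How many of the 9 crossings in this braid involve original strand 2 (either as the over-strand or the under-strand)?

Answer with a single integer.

Answer: 4

Derivation:
Gen 1: crossing 4x5. Involves strand 2? no. Count so far: 0
Gen 2: crossing 5x4. Involves strand 2? no. Count so far: 0
Gen 3: crossing 4x5. Involves strand 2? no. Count so far: 0
Gen 4: crossing 1x2. Involves strand 2? yes. Count so far: 1
Gen 5: crossing 2x1. Involves strand 2? yes. Count so far: 2
Gen 6: crossing 2x3. Involves strand 2? yes. Count so far: 3
Gen 7: crossing 3x2. Involves strand 2? yes. Count so far: 4
Gen 8: crossing 3x5. Involves strand 2? no. Count so far: 4
Gen 9: crossing 5x3. Involves strand 2? no. Count so far: 4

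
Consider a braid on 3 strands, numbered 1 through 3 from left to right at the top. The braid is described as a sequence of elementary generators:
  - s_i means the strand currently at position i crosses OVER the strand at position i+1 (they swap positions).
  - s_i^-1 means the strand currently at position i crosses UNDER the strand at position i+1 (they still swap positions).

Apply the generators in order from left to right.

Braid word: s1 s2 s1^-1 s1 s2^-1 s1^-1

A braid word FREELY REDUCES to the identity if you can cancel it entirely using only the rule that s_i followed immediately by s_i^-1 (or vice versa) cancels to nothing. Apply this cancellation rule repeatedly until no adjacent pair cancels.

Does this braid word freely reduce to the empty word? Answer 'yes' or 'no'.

Gen 1 (s1): push. Stack: [s1]
Gen 2 (s2): push. Stack: [s1 s2]
Gen 3 (s1^-1): push. Stack: [s1 s2 s1^-1]
Gen 4 (s1): cancels prior s1^-1. Stack: [s1 s2]
Gen 5 (s2^-1): cancels prior s2. Stack: [s1]
Gen 6 (s1^-1): cancels prior s1. Stack: []
Reduced word: (empty)

Answer: yes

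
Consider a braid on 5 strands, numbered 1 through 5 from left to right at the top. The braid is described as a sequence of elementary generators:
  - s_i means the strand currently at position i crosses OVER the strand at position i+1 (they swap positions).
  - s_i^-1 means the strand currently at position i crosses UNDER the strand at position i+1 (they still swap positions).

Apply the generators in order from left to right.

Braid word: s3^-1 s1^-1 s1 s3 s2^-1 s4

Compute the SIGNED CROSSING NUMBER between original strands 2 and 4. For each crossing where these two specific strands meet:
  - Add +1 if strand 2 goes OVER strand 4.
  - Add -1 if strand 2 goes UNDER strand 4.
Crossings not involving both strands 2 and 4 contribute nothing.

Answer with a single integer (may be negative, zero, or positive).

Answer: 0

Derivation:
Gen 1: crossing 3x4. Both 2&4? no. Sum: 0
Gen 2: crossing 1x2. Both 2&4? no. Sum: 0
Gen 3: crossing 2x1. Both 2&4? no. Sum: 0
Gen 4: crossing 4x3. Both 2&4? no. Sum: 0
Gen 5: crossing 2x3. Both 2&4? no. Sum: 0
Gen 6: crossing 4x5. Both 2&4? no. Sum: 0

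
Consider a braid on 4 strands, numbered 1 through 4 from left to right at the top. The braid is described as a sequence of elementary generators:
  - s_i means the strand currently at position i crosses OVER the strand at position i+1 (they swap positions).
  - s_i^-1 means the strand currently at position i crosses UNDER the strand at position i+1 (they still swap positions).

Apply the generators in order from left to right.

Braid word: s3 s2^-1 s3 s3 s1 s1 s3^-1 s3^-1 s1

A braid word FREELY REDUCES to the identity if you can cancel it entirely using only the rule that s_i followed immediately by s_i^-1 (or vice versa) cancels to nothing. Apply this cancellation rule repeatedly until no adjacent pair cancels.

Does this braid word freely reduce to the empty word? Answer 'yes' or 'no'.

Answer: no

Derivation:
Gen 1 (s3): push. Stack: [s3]
Gen 2 (s2^-1): push. Stack: [s3 s2^-1]
Gen 3 (s3): push. Stack: [s3 s2^-1 s3]
Gen 4 (s3): push. Stack: [s3 s2^-1 s3 s3]
Gen 5 (s1): push. Stack: [s3 s2^-1 s3 s3 s1]
Gen 6 (s1): push. Stack: [s3 s2^-1 s3 s3 s1 s1]
Gen 7 (s3^-1): push. Stack: [s3 s2^-1 s3 s3 s1 s1 s3^-1]
Gen 8 (s3^-1): push. Stack: [s3 s2^-1 s3 s3 s1 s1 s3^-1 s3^-1]
Gen 9 (s1): push. Stack: [s3 s2^-1 s3 s3 s1 s1 s3^-1 s3^-1 s1]
Reduced word: s3 s2^-1 s3 s3 s1 s1 s3^-1 s3^-1 s1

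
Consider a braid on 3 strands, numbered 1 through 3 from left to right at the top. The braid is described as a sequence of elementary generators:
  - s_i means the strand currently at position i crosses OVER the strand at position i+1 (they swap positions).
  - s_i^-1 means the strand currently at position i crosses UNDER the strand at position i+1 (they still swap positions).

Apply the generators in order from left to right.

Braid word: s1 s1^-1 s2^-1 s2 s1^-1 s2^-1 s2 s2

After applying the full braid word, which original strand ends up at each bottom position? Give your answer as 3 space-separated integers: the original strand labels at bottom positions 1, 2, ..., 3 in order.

Gen 1 (s1): strand 1 crosses over strand 2. Perm now: [2 1 3]
Gen 2 (s1^-1): strand 2 crosses under strand 1. Perm now: [1 2 3]
Gen 3 (s2^-1): strand 2 crosses under strand 3. Perm now: [1 3 2]
Gen 4 (s2): strand 3 crosses over strand 2. Perm now: [1 2 3]
Gen 5 (s1^-1): strand 1 crosses under strand 2. Perm now: [2 1 3]
Gen 6 (s2^-1): strand 1 crosses under strand 3. Perm now: [2 3 1]
Gen 7 (s2): strand 3 crosses over strand 1. Perm now: [2 1 3]
Gen 8 (s2): strand 1 crosses over strand 3. Perm now: [2 3 1]

Answer: 2 3 1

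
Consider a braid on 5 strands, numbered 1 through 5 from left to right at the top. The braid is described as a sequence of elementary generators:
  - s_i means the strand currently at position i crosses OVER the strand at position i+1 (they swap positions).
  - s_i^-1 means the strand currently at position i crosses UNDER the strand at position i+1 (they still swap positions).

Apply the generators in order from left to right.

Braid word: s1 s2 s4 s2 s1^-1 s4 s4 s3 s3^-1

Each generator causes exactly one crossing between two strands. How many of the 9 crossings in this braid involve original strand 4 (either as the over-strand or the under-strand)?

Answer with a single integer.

Gen 1: crossing 1x2. Involves strand 4? no. Count so far: 0
Gen 2: crossing 1x3. Involves strand 4? no. Count so far: 0
Gen 3: crossing 4x5. Involves strand 4? yes. Count so far: 1
Gen 4: crossing 3x1. Involves strand 4? no. Count so far: 1
Gen 5: crossing 2x1. Involves strand 4? no. Count so far: 1
Gen 6: crossing 5x4. Involves strand 4? yes. Count so far: 2
Gen 7: crossing 4x5. Involves strand 4? yes. Count so far: 3
Gen 8: crossing 3x5. Involves strand 4? no. Count so far: 3
Gen 9: crossing 5x3. Involves strand 4? no. Count so far: 3

Answer: 3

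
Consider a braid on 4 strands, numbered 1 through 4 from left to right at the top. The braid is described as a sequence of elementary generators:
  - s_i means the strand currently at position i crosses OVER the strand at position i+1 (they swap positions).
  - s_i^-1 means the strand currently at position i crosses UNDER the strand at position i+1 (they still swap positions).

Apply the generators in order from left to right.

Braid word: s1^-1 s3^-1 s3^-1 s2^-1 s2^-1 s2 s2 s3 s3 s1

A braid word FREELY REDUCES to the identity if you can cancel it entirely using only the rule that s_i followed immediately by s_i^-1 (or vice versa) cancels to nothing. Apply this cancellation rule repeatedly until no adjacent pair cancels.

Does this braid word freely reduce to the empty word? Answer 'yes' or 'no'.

Answer: yes

Derivation:
Gen 1 (s1^-1): push. Stack: [s1^-1]
Gen 2 (s3^-1): push. Stack: [s1^-1 s3^-1]
Gen 3 (s3^-1): push. Stack: [s1^-1 s3^-1 s3^-1]
Gen 4 (s2^-1): push. Stack: [s1^-1 s3^-1 s3^-1 s2^-1]
Gen 5 (s2^-1): push. Stack: [s1^-1 s3^-1 s3^-1 s2^-1 s2^-1]
Gen 6 (s2): cancels prior s2^-1. Stack: [s1^-1 s3^-1 s3^-1 s2^-1]
Gen 7 (s2): cancels prior s2^-1. Stack: [s1^-1 s3^-1 s3^-1]
Gen 8 (s3): cancels prior s3^-1. Stack: [s1^-1 s3^-1]
Gen 9 (s3): cancels prior s3^-1. Stack: [s1^-1]
Gen 10 (s1): cancels prior s1^-1. Stack: []
Reduced word: (empty)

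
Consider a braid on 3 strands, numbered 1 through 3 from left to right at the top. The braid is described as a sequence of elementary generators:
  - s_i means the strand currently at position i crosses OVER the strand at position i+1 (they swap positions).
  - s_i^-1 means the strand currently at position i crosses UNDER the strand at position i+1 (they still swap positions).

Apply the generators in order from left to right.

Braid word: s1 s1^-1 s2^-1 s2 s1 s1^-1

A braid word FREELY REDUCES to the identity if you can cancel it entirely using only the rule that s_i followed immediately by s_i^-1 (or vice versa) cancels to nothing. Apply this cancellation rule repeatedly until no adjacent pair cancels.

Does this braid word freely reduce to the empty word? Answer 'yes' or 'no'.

Answer: yes

Derivation:
Gen 1 (s1): push. Stack: [s1]
Gen 2 (s1^-1): cancels prior s1. Stack: []
Gen 3 (s2^-1): push. Stack: [s2^-1]
Gen 4 (s2): cancels prior s2^-1. Stack: []
Gen 5 (s1): push. Stack: [s1]
Gen 6 (s1^-1): cancels prior s1. Stack: []
Reduced word: (empty)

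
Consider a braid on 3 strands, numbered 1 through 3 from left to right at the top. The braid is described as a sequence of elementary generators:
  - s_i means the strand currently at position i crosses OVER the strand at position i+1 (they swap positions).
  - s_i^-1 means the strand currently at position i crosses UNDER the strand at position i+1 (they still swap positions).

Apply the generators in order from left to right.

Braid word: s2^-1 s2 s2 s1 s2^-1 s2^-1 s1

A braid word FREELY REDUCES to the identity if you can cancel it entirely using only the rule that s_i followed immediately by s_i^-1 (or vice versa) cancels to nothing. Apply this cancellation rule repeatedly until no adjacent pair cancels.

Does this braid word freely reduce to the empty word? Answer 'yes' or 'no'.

Answer: no

Derivation:
Gen 1 (s2^-1): push. Stack: [s2^-1]
Gen 2 (s2): cancels prior s2^-1. Stack: []
Gen 3 (s2): push. Stack: [s2]
Gen 4 (s1): push. Stack: [s2 s1]
Gen 5 (s2^-1): push. Stack: [s2 s1 s2^-1]
Gen 6 (s2^-1): push. Stack: [s2 s1 s2^-1 s2^-1]
Gen 7 (s1): push. Stack: [s2 s1 s2^-1 s2^-1 s1]
Reduced word: s2 s1 s2^-1 s2^-1 s1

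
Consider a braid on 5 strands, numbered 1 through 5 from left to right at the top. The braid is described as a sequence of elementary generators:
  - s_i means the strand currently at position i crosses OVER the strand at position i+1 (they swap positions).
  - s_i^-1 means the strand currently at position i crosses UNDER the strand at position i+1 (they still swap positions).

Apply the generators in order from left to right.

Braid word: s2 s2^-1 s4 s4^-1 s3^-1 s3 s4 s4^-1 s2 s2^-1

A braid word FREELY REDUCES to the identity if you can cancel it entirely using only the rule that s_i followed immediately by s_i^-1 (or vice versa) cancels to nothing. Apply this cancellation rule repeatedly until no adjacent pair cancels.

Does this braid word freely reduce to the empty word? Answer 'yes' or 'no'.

Gen 1 (s2): push. Stack: [s2]
Gen 2 (s2^-1): cancels prior s2. Stack: []
Gen 3 (s4): push. Stack: [s4]
Gen 4 (s4^-1): cancels prior s4. Stack: []
Gen 5 (s3^-1): push. Stack: [s3^-1]
Gen 6 (s3): cancels prior s3^-1. Stack: []
Gen 7 (s4): push. Stack: [s4]
Gen 8 (s4^-1): cancels prior s4. Stack: []
Gen 9 (s2): push. Stack: [s2]
Gen 10 (s2^-1): cancels prior s2. Stack: []
Reduced word: (empty)

Answer: yes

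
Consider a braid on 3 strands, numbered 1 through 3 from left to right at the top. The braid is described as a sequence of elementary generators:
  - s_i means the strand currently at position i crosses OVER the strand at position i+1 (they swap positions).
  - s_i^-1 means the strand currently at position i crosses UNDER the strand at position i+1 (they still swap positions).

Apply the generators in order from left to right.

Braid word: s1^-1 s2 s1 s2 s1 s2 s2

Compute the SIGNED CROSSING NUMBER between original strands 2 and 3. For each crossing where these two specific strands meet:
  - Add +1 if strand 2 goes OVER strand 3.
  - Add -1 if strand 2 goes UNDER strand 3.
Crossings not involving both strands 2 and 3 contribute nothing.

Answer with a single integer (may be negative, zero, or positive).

Gen 1: crossing 1x2. Both 2&3? no. Sum: 0
Gen 2: crossing 1x3. Both 2&3? no. Sum: 0
Gen 3: 2 over 3. Both 2&3? yes. Contrib: +1. Sum: 1
Gen 4: crossing 2x1. Both 2&3? no. Sum: 1
Gen 5: crossing 3x1. Both 2&3? no. Sum: 1
Gen 6: 3 over 2. Both 2&3? yes. Contrib: -1. Sum: 0
Gen 7: 2 over 3. Both 2&3? yes. Contrib: +1. Sum: 1

Answer: 1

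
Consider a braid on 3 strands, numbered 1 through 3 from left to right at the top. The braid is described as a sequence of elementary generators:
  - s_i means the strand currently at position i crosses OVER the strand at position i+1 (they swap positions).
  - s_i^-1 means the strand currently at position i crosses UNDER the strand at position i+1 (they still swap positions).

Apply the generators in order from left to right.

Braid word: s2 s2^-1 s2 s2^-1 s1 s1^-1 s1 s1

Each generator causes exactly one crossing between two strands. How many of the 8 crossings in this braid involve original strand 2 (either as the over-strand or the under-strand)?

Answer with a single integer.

Answer: 8

Derivation:
Gen 1: crossing 2x3. Involves strand 2? yes. Count so far: 1
Gen 2: crossing 3x2. Involves strand 2? yes. Count so far: 2
Gen 3: crossing 2x3. Involves strand 2? yes. Count so far: 3
Gen 4: crossing 3x2. Involves strand 2? yes. Count so far: 4
Gen 5: crossing 1x2. Involves strand 2? yes. Count so far: 5
Gen 6: crossing 2x1. Involves strand 2? yes. Count so far: 6
Gen 7: crossing 1x2. Involves strand 2? yes. Count so far: 7
Gen 8: crossing 2x1. Involves strand 2? yes. Count so far: 8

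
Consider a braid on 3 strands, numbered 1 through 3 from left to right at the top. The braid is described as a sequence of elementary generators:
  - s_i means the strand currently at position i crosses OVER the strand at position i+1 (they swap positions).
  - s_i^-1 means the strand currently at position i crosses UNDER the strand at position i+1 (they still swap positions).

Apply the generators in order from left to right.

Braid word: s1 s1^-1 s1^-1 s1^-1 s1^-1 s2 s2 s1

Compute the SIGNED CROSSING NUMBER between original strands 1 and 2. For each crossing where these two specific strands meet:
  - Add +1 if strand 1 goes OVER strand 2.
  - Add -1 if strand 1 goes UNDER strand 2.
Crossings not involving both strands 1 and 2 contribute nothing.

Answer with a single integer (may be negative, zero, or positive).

Answer: 0

Derivation:
Gen 1: 1 over 2. Both 1&2? yes. Contrib: +1. Sum: 1
Gen 2: 2 under 1. Both 1&2? yes. Contrib: +1. Sum: 2
Gen 3: 1 under 2. Both 1&2? yes. Contrib: -1. Sum: 1
Gen 4: 2 under 1. Both 1&2? yes. Contrib: +1. Sum: 2
Gen 5: 1 under 2. Both 1&2? yes. Contrib: -1. Sum: 1
Gen 6: crossing 1x3. Both 1&2? no. Sum: 1
Gen 7: crossing 3x1. Both 1&2? no. Sum: 1
Gen 8: 2 over 1. Both 1&2? yes. Contrib: -1. Sum: 0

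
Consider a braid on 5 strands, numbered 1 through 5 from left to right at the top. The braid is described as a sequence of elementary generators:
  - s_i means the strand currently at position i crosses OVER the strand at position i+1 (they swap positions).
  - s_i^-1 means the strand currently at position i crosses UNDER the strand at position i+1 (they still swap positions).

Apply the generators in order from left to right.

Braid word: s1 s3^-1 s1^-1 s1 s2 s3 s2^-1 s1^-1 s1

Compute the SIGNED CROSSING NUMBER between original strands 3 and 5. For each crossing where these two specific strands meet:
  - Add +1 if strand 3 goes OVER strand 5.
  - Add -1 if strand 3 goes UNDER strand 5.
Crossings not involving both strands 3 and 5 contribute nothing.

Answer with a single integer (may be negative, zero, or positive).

Answer: 0

Derivation:
Gen 1: crossing 1x2. Both 3&5? no. Sum: 0
Gen 2: crossing 3x4. Both 3&5? no. Sum: 0
Gen 3: crossing 2x1. Both 3&5? no. Sum: 0
Gen 4: crossing 1x2. Both 3&5? no. Sum: 0
Gen 5: crossing 1x4. Both 3&5? no. Sum: 0
Gen 6: crossing 1x3. Both 3&5? no. Sum: 0
Gen 7: crossing 4x3. Both 3&5? no. Sum: 0
Gen 8: crossing 2x3. Both 3&5? no. Sum: 0
Gen 9: crossing 3x2. Both 3&5? no. Sum: 0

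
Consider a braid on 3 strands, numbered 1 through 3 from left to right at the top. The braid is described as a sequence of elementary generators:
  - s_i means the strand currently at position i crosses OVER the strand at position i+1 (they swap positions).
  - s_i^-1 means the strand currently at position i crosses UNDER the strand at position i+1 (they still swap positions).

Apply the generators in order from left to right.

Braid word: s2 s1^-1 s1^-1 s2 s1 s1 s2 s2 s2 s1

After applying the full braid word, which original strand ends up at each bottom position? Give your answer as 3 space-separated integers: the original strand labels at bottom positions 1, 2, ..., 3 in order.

Gen 1 (s2): strand 2 crosses over strand 3. Perm now: [1 3 2]
Gen 2 (s1^-1): strand 1 crosses under strand 3. Perm now: [3 1 2]
Gen 3 (s1^-1): strand 3 crosses under strand 1. Perm now: [1 3 2]
Gen 4 (s2): strand 3 crosses over strand 2. Perm now: [1 2 3]
Gen 5 (s1): strand 1 crosses over strand 2. Perm now: [2 1 3]
Gen 6 (s1): strand 2 crosses over strand 1. Perm now: [1 2 3]
Gen 7 (s2): strand 2 crosses over strand 3. Perm now: [1 3 2]
Gen 8 (s2): strand 3 crosses over strand 2. Perm now: [1 2 3]
Gen 9 (s2): strand 2 crosses over strand 3. Perm now: [1 3 2]
Gen 10 (s1): strand 1 crosses over strand 3. Perm now: [3 1 2]

Answer: 3 1 2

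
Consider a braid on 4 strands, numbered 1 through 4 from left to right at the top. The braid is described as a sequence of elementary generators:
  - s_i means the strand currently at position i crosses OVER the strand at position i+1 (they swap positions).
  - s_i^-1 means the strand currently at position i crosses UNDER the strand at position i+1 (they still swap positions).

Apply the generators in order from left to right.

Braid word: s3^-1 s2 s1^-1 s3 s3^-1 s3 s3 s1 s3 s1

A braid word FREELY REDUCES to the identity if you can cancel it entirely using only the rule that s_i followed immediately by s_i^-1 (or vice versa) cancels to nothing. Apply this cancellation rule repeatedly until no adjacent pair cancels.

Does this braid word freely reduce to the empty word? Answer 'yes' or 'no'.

Gen 1 (s3^-1): push. Stack: [s3^-1]
Gen 2 (s2): push. Stack: [s3^-1 s2]
Gen 3 (s1^-1): push. Stack: [s3^-1 s2 s1^-1]
Gen 4 (s3): push. Stack: [s3^-1 s2 s1^-1 s3]
Gen 5 (s3^-1): cancels prior s3. Stack: [s3^-1 s2 s1^-1]
Gen 6 (s3): push. Stack: [s3^-1 s2 s1^-1 s3]
Gen 7 (s3): push. Stack: [s3^-1 s2 s1^-1 s3 s3]
Gen 8 (s1): push. Stack: [s3^-1 s2 s1^-1 s3 s3 s1]
Gen 9 (s3): push. Stack: [s3^-1 s2 s1^-1 s3 s3 s1 s3]
Gen 10 (s1): push. Stack: [s3^-1 s2 s1^-1 s3 s3 s1 s3 s1]
Reduced word: s3^-1 s2 s1^-1 s3 s3 s1 s3 s1

Answer: no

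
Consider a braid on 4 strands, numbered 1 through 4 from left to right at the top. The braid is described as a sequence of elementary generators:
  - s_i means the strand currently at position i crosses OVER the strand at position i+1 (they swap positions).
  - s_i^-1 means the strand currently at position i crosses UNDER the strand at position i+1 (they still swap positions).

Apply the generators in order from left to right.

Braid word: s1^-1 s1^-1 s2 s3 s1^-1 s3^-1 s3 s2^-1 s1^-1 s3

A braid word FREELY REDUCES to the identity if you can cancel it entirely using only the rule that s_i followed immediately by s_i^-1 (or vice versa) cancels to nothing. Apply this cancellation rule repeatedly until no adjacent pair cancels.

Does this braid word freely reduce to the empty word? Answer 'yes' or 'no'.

Gen 1 (s1^-1): push. Stack: [s1^-1]
Gen 2 (s1^-1): push. Stack: [s1^-1 s1^-1]
Gen 3 (s2): push. Stack: [s1^-1 s1^-1 s2]
Gen 4 (s3): push. Stack: [s1^-1 s1^-1 s2 s3]
Gen 5 (s1^-1): push. Stack: [s1^-1 s1^-1 s2 s3 s1^-1]
Gen 6 (s3^-1): push. Stack: [s1^-1 s1^-1 s2 s3 s1^-1 s3^-1]
Gen 7 (s3): cancels prior s3^-1. Stack: [s1^-1 s1^-1 s2 s3 s1^-1]
Gen 8 (s2^-1): push. Stack: [s1^-1 s1^-1 s2 s3 s1^-1 s2^-1]
Gen 9 (s1^-1): push. Stack: [s1^-1 s1^-1 s2 s3 s1^-1 s2^-1 s1^-1]
Gen 10 (s3): push. Stack: [s1^-1 s1^-1 s2 s3 s1^-1 s2^-1 s1^-1 s3]
Reduced word: s1^-1 s1^-1 s2 s3 s1^-1 s2^-1 s1^-1 s3

Answer: no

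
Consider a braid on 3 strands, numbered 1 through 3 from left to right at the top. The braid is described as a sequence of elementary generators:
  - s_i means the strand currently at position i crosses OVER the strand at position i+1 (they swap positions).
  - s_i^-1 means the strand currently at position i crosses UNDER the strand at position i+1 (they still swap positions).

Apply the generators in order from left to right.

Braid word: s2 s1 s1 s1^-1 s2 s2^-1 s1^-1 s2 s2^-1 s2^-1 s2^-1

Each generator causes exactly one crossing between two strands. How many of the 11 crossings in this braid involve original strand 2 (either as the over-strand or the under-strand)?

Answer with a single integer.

Gen 1: crossing 2x3. Involves strand 2? yes. Count so far: 1
Gen 2: crossing 1x3. Involves strand 2? no. Count so far: 1
Gen 3: crossing 3x1. Involves strand 2? no. Count so far: 1
Gen 4: crossing 1x3. Involves strand 2? no. Count so far: 1
Gen 5: crossing 1x2. Involves strand 2? yes. Count so far: 2
Gen 6: crossing 2x1. Involves strand 2? yes. Count so far: 3
Gen 7: crossing 3x1. Involves strand 2? no. Count so far: 3
Gen 8: crossing 3x2. Involves strand 2? yes. Count so far: 4
Gen 9: crossing 2x3. Involves strand 2? yes. Count so far: 5
Gen 10: crossing 3x2. Involves strand 2? yes. Count so far: 6
Gen 11: crossing 2x3. Involves strand 2? yes. Count so far: 7

Answer: 7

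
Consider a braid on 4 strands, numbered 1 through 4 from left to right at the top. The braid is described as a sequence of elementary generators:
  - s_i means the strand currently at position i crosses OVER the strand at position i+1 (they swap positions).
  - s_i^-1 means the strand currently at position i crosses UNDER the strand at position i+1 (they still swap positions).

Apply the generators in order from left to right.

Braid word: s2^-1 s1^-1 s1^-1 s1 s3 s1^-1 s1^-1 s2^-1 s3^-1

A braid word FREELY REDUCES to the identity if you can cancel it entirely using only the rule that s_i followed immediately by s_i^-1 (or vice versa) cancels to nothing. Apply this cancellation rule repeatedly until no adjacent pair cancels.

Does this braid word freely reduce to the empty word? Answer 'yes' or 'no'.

Answer: no

Derivation:
Gen 1 (s2^-1): push. Stack: [s2^-1]
Gen 2 (s1^-1): push. Stack: [s2^-1 s1^-1]
Gen 3 (s1^-1): push. Stack: [s2^-1 s1^-1 s1^-1]
Gen 4 (s1): cancels prior s1^-1. Stack: [s2^-1 s1^-1]
Gen 5 (s3): push. Stack: [s2^-1 s1^-1 s3]
Gen 6 (s1^-1): push. Stack: [s2^-1 s1^-1 s3 s1^-1]
Gen 7 (s1^-1): push. Stack: [s2^-1 s1^-1 s3 s1^-1 s1^-1]
Gen 8 (s2^-1): push. Stack: [s2^-1 s1^-1 s3 s1^-1 s1^-1 s2^-1]
Gen 9 (s3^-1): push. Stack: [s2^-1 s1^-1 s3 s1^-1 s1^-1 s2^-1 s3^-1]
Reduced word: s2^-1 s1^-1 s3 s1^-1 s1^-1 s2^-1 s3^-1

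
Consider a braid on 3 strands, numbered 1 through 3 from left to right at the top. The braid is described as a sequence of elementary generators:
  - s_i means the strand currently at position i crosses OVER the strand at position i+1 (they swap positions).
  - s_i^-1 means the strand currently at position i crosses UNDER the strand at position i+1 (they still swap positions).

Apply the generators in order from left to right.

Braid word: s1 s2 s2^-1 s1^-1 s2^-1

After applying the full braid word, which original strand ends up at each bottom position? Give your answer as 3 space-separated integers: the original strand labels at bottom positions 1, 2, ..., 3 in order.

Answer: 1 3 2

Derivation:
Gen 1 (s1): strand 1 crosses over strand 2. Perm now: [2 1 3]
Gen 2 (s2): strand 1 crosses over strand 3. Perm now: [2 3 1]
Gen 3 (s2^-1): strand 3 crosses under strand 1. Perm now: [2 1 3]
Gen 4 (s1^-1): strand 2 crosses under strand 1. Perm now: [1 2 3]
Gen 5 (s2^-1): strand 2 crosses under strand 3. Perm now: [1 3 2]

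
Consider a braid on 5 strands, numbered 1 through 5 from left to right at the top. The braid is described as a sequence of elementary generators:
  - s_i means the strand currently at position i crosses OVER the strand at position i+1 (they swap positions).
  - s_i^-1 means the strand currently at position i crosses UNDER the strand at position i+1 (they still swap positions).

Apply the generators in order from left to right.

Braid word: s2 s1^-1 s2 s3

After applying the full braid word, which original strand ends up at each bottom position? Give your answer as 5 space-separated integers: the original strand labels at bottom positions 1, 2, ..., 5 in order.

Answer: 3 2 4 1 5

Derivation:
Gen 1 (s2): strand 2 crosses over strand 3. Perm now: [1 3 2 4 5]
Gen 2 (s1^-1): strand 1 crosses under strand 3. Perm now: [3 1 2 4 5]
Gen 3 (s2): strand 1 crosses over strand 2. Perm now: [3 2 1 4 5]
Gen 4 (s3): strand 1 crosses over strand 4. Perm now: [3 2 4 1 5]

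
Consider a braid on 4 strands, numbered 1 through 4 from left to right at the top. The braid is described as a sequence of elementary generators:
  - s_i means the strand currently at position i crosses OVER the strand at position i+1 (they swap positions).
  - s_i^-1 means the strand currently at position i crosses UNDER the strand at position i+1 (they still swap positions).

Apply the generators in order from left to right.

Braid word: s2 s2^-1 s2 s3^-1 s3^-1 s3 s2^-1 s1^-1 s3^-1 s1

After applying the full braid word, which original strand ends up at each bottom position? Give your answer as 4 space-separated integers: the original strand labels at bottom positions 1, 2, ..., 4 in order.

Answer: 1 4 2 3

Derivation:
Gen 1 (s2): strand 2 crosses over strand 3. Perm now: [1 3 2 4]
Gen 2 (s2^-1): strand 3 crosses under strand 2. Perm now: [1 2 3 4]
Gen 3 (s2): strand 2 crosses over strand 3. Perm now: [1 3 2 4]
Gen 4 (s3^-1): strand 2 crosses under strand 4. Perm now: [1 3 4 2]
Gen 5 (s3^-1): strand 4 crosses under strand 2. Perm now: [1 3 2 4]
Gen 6 (s3): strand 2 crosses over strand 4. Perm now: [1 3 4 2]
Gen 7 (s2^-1): strand 3 crosses under strand 4. Perm now: [1 4 3 2]
Gen 8 (s1^-1): strand 1 crosses under strand 4. Perm now: [4 1 3 2]
Gen 9 (s3^-1): strand 3 crosses under strand 2. Perm now: [4 1 2 3]
Gen 10 (s1): strand 4 crosses over strand 1. Perm now: [1 4 2 3]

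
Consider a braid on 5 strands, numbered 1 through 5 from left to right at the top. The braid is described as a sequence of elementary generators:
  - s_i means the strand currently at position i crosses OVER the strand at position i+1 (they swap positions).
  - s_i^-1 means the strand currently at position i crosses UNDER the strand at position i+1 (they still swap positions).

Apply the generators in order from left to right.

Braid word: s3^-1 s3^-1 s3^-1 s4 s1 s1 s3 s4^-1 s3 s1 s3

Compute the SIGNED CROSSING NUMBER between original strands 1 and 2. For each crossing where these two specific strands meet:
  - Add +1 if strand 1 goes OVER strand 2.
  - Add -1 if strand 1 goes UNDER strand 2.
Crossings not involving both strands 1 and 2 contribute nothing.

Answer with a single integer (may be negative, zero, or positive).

Gen 1: crossing 3x4. Both 1&2? no. Sum: 0
Gen 2: crossing 4x3. Both 1&2? no. Sum: 0
Gen 3: crossing 3x4. Both 1&2? no. Sum: 0
Gen 4: crossing 3x5. Both 1&2? no. Sum: 0
Gen 5: 1 over 2. Both 1&2? yes. Contrib: +1. Sum: 1
Gen 6: 2 over 1. Both 1&2? yes. Contrib: -1. Sum: 0
Gen 7: crossing 4x5. Both 1&2? no. Sum: 0
Gen 8: crossing 4x3. Both 1&2? no. Sum: 0
Gen 9: crossing 5x3. Both 1&2? no. Sum: 0
Gen 10: 1 over 2. Both 1&2? yes. Contrib: +1. Sum: 1
Gen 11: crossing 3x5. Both 1&2? no. Sum: 1

Answer: 1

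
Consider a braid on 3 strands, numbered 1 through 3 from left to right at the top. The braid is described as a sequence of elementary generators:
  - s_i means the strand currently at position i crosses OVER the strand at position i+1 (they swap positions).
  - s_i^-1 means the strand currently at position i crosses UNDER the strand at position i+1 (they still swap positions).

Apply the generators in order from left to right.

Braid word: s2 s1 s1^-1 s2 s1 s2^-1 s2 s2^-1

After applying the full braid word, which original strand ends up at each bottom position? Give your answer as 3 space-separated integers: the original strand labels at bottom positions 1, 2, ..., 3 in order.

Gen 1 (s2): strand 2 crosses over strand 3. Perm now: [1 3 2]
Gen 2 (s1): strand 1 crosses over strand 3. Perm now: [3 1 2]
Gen 3 (s1^-1): strand 3 crosses under strand 1. Perm now: [1 3 2]
Gen 4 (s2): strand 3 crosses over strand 2. Perm now: [1 2 3]
Gen 5 (s1): strand 1 crosses over strand 2. Perm now: [2 1 3]
Gen 6 (s2^-1): strand 1 crosses under strand 3. Perm now: [2 3 1]
Gen 7 (s2): strand 3 crosses over strand 1. Perm now: [2 1 3]
Gen 8 (s2^-1): strand 1 crosses under strand 3. Perm now: [2 3 1]

Answer: 2 3 1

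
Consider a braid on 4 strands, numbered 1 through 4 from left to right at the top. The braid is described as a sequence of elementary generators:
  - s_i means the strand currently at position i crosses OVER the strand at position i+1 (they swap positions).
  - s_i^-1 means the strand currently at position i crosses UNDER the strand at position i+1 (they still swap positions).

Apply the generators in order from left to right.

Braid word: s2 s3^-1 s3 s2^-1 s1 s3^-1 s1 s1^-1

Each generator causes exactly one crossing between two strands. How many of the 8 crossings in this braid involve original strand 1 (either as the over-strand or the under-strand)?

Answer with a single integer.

Answer: 3

Derivation:
Gen 1: crossing 2x3. Involves strand 1? no. Count so far: 0
Gen 2: crossing 2x4. Involves strand 1? no. Count so far: 0
Gen 3: crossing 4x2. Involves strand 1? no. Count so far: 0
Gen 4: crossing 3x2. Involves strand 1? no. Count so far: 0
Gen 5: crossing 1x2. Involves strand 1? yes. Count so far: 1
Gen 6: crossing 3x4. Involves strand 1? no. Count so far: 1
Gen 7: crossing 2x1. Involves strand 1? yes. Count so far: 2
Gen 8: crossing 1x2. Involves strand 1? yes. Count so far: 3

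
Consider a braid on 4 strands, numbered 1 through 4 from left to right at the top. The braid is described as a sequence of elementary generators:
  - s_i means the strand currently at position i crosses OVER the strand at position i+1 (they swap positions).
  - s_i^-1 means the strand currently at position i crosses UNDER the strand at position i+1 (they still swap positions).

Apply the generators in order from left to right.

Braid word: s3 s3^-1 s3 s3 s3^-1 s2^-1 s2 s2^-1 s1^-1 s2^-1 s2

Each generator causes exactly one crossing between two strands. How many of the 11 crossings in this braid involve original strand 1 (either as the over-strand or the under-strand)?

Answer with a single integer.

Gen 1: crossing 3x4. Involves strand 1? no. Count so far: 0
Gen 2: crossing 4x3. Involves strand 1? no. Count so far: 0
Gen 3: crossing 3x4. Involves strand 1? no. Count so far: 0
Gen 4: crossing 4x3. Involves strand 1? no. Count so far: 0
Gen 5: crossing 3x4. Involves strand 1? no. Count so far: 0
Gen 6: crossing 2x4. Involves strand 1? no. Count so far: 0
Gen 7: crossing 4x2. Involves strand 1? no. Count so far: 0
Gen 8: crossing 2x4. Involves strand 1? no. Count so far: 0
Gen 9: crossing 1x4. Involves strand 1? yes. Count so far: 1
Gen 10: crossing 1x2. Involves strand 1? yes. Count so far: 2
Gen 11: crossing 2x1. Involves strand 1? yes. Count so far: 3

Answer: 3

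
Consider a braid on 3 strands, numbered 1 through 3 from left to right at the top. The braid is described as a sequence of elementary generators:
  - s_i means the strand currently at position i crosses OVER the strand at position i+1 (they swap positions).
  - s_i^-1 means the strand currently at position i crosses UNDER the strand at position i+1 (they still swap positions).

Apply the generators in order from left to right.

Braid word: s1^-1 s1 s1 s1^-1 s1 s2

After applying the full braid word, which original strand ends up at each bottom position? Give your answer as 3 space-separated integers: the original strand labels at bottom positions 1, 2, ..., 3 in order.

Gen 1 (s1^-1): strand 1 crosses under strand 2. Perm now: [2 1 3]
Gen 2 (s1): strand 2 crosses over strand 1. Perm now: [1 2 3]
Gen 3 (s1): strand 1 crosses over strand 2. Perm now: [2 1 3]
Gen 4 (s1^-1): strand 2 crosses under strand 1. Perm now: [1 2 3]
Gen 5 (s1): strand 1 crosses over strand 2. Perm now: [2 1 3]
Gen 6 (s2): strand 1 crosses over strand 3. Perm now: [2 3 1]

Answer: 2 3 1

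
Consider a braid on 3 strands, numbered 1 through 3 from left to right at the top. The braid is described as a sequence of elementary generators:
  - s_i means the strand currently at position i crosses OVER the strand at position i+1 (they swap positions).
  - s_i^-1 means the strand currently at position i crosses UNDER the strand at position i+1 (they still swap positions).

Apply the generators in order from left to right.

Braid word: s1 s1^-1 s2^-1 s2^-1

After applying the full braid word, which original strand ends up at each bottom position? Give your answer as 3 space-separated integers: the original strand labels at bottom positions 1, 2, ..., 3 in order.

Answer: 1 2 3

Derivation:
Gen 1 (s1): strand 1 crosses over strand 2. Perm now: [2 1 3]
Gen 2 (s1^-1): strand 2 crosses under strand 1. Perm now: [1 2 3]
Gen 3 (s2^-1): strand 2 crosses under strand 3. Perm now: [1 3 2]
Gen 4 (s2^-1): strand 3 crosses under strand 2. Perm now: [1 2 3]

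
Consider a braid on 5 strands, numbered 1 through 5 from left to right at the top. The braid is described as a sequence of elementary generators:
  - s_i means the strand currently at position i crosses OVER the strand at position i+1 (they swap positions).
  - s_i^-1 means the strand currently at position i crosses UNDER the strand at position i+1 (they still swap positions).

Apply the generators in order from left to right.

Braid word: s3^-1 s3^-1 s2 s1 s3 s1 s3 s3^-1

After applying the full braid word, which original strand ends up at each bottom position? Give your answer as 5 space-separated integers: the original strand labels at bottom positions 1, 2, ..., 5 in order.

Answer: 1 3 4 2 5

Derivation:
Gen 1 (s3^-1): strand 3 crosses under strand 4. Perm now: [1 2 4 3 5]
Gen 2 (s3^-1): strand 4 crosses under strand 3. Perm now: [1 2 3 4 5]
Gen 3 (s2): strand 2 crosses over strand 3. Perm now: [1 3 2 4 5]
Gen 4 (s1): strand 1 crosses over strand 3. Perm now: [3 1 2 4 5]
Gen 5 (s3): strand 2 crosses over strand 4. Perm now: [3 1 4 2 5]
Gen 6 (s1): strand 3 crosses over strand 1. Perm now: [1 3 4 2 5]
Gen 7 (s3): strand 4 crosses over strand 2. Perm now: [1 3 2 4 5]
Gen 8 (s3^-1): strand 2 crosses under strand 4. Perm now: [1 3 4 2 5]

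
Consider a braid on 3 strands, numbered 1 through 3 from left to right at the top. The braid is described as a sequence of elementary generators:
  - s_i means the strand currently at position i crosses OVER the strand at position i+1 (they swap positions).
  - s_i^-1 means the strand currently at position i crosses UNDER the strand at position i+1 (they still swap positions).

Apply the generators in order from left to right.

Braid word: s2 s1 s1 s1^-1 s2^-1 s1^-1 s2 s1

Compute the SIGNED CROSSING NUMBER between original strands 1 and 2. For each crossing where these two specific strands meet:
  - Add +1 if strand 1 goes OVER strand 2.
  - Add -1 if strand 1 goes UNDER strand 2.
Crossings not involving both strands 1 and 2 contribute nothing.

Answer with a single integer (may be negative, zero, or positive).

Answer: -2

Derivation:
Gen 1: crossing 2x3. Both 1&2? no. Sum: 0
Gen 2: crossing 1x3. Both 1&2? no. Sum: 0
Gen 3: crossing 3x1. Both 1&2? no. Sum: 0
Gen 4: crossing 1x3. Both 1&2? no. Sum: 0
Gen 5: 1 under 2. Both 1&2? yes. Contrib: -1. Sum: -1
Gen 6: crossing 3x2. Both 1&2? no. Sum: -1
Gen 7: crossing 3x1. Both 1&2? no. Sum: -1
Gen 8: 2 over 1. Both 1&2? yes. Contrib: -1. Sum: -2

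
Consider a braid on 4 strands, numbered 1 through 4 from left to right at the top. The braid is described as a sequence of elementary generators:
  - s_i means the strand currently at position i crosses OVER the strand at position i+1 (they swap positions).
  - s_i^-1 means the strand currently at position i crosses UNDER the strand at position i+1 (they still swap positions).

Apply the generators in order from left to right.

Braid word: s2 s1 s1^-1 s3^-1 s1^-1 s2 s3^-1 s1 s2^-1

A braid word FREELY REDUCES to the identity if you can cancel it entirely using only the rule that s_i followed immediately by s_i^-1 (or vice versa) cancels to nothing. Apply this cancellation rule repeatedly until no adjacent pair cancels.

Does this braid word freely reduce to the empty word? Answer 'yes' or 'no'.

Answer: no

Derivation:
Gen 1 (s2): push. Stack: [s2]
Gen 2 (s1): push. Stack: [s2 s1]
Gen 3 (s1^-1): cancels prior s1. Stack: [s2]
Gen 4 (s3^-1): push. Stack: [s2 s3^-1]
Gen 5 (s1^-1): push. Stack: [s2 s3^-1 s1^-1]
Gen 6 (s2): push. Stack: [s2 s3^-1 s1^-1 s2]
Gen 7 (s3^-1): push. Stack: [s2 s3^-1 s1^-1 s2 s3^-1]
Gen 8 (s1): push. Stack: [s2 s3^-1 s1^-1 s2 s3^-1 s1]
Gen 9 (s2^-1): push. Stack: [s2 s3^-1 s1^-1 s2 s3^-1 s1 s2^-1]
Reduced word: s2 s3^-1 s1^-1 s2 s3^-1 s1 s2^-1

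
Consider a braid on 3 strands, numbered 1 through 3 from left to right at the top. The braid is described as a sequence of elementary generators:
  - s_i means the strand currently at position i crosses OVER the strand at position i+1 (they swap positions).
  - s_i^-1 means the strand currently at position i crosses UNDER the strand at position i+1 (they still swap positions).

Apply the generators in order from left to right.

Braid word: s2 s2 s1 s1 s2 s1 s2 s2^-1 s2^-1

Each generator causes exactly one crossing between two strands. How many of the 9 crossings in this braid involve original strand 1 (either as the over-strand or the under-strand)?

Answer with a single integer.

Answer: 6

Derivation:
Gen 1: crossing 2x3. Involves strand 1? no. Count so far: 0
Gen 2: crossing 3x2. Involves strand 1? no. Count so far: 0
Gen 3: crossing 1x2. Involves strand 1? yes. Count so far: 1
Gen 4: crossing 2x1. Involves strand 1? yes. Count so far: 2
Gen 5: crossing 2x3. Involves strand 1? no. Count so far: 2
Gen 6: crossing 1x3. Involves strand 1? yes. Count so far: 3
Gen 7: crossing 1x2. Involves strand 1? yes. Count so far: 4
Gen 8: crossing 2x1. Involves strand 1? yes. Count so far: 5
Gen 9: crossing 1x2. Involves strand 1? yes. Count so far: 6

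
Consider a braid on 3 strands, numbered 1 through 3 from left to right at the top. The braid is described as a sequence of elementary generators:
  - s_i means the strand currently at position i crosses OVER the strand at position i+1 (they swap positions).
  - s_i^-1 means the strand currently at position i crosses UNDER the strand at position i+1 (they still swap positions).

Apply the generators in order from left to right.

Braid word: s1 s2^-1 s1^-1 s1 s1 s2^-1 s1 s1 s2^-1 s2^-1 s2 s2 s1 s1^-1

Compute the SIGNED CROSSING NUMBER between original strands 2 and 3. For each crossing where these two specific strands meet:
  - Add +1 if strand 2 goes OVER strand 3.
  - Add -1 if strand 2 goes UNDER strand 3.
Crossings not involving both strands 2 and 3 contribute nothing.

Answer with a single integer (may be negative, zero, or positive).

Answer: -1

Derivation:
Gen 1: crossing 1x2. Both 2&3? no. Sum: 0
Gen 2: crossing 1x3. Both 2&3? no. Sum: 0
Gen 3: 2 under 3. Both 2&3? yes. Contrib: -1. Sum: -1
Gen 4: 3 over 2. Both 2&3? yes. Contrib: -1. Sum: -2
Gen 5: 2 over 3. Both 2&3? yes. Contrib: +1. Sum: -1
Gen 6: crossing 2x1. Both 2&3? no. Sum: -1
Gen 7: crossing 3x1. Both 2&3? no. Sum: -1
Gen 8: crossing 1x3. Both 2&3? no. Sum: -1
Gen 9: crossing 1x2. Both 2&3? no. Sum: -1
Gen 10: crossing 2x1. Both 2&3? no. Sum: -1
Gen 11: crossing 1x2. Both 2&3? no. Sum: -1
Gen 12: crossing 2x1. Both 2&3? no. Sum: -1
Gen 13: crossing 3x1. Both 2&3? no. Sum: -1
Gen 14: crossing 1x3. Both 2&3? no. Sum: -1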